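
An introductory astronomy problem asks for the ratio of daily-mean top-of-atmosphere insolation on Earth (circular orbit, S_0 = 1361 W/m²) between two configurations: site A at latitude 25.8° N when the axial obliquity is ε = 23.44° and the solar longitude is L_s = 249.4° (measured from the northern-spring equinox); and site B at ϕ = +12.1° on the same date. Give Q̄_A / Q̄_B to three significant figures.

— Configuration A (ϕ=+25.8°):
Solar declination: sin δ = sin ε · sin L_s = sin 23.44° × sin 249.4° = -0.37235, so δ = -21.861°.
cos h₀ = −tan(+25.8°) tan(-21.861°) = 0.1939, h₀ = 1.3756 rad.
Bracket: h₀ sin ϕ sin δ + cos ϕ cos δ sin h₀ = 1.3756×0.43523×-0.37235 + 0.90032×0.92809×0.98101 = -0.222927 + 0.819710 = 0.596783.
Q̄ = (S_0/π) × [bracket] = (1361/π) × 0.596783 = 258.54 W/m².
— Configuration B (ϕ=+12.1°):
cos h₀ = −tan(+12.1°) tan(-21.861°) = 0.0860, h₀ = 1.4847 rad.
Bracket: h₀ sin ϕ sin δ + cos ϕ cos δ sin h₀ = 1.4847×0.20962×-0.37235 + 0.97778×0.92809×0.99629 = -0.115884 + 0.904101 = 0.788217.
Q̄ = (S_0/π) × [bracket] = (1361/π) × 0.788217 = 341.47 W/m².
Ratio Q̄_A / Q̄_B = 258.54 / 341.47 = 0.7571.

Q̄_A / Q̄_B ≈ 0.757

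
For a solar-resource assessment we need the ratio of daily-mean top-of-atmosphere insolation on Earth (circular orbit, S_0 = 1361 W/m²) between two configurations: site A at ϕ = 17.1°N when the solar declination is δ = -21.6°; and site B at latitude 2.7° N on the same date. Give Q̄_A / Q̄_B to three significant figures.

Q̄_A / Q̄_B ≈ 0.804

— Configuration A (ϕ=+17.1°):
cos h₀ = −tan(+17.1°) tan(-21.600°) = 0.1218, h₀ = 1.4487 rad.
Bracket: h₀ sin ϕ sin δ + cos ϕ cos δ sin h₀ = 1.4487×0.29404×-0.36812 + 0.95579×0.92978×0.99255 = -0.156810 + 0.882054 = 0.725244.
Q̄ = (S_0/π) × [bracket] = (1361/π) × 0.725244 = 314.19 W/m².
— Configuration B (ϕ=+2.7°):
cos h₀ = −tan(+2.7°) tan(-21.600°) = 0.0187, h₀ = 1.5521 rad.
Bracket: h₀ sin ϕ sin δ + cos ϕ cos δ sin h₀ = 1.5521×0.04711×-0.36812 + 0.99889×0.92978×0.99983 = -0.026917 + 0.928590 = 0.901673.
Q̄ = (S_0/π) × [bracket] = (1361/π) × 0.901673 = 390.62 W/m².
Ratio Q̄_A / Q̄_B = 314.19 / 390.62 = 0.8043.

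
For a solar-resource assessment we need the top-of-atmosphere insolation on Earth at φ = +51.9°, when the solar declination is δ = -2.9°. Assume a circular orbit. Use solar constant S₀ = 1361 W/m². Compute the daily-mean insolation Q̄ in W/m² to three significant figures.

cos H₀ = −tan(+51.9°) tan(-2.900°) = 0.0646, H₀ = 1.5061 rad.
Bracket: H₀ sin φ sin δ + cos φ cos δ sin H₀ = 1.5061×0.78694×-0.05059 + 0.61704×0.99872×0.99791 = -0.059960 + 0.614962 = 0.555002.
Q̄ = (S₀/π) × [bracket] = (1361/π) × 0.555002 = 240.4 W/m².

Q̄ ≈ 240 W/m²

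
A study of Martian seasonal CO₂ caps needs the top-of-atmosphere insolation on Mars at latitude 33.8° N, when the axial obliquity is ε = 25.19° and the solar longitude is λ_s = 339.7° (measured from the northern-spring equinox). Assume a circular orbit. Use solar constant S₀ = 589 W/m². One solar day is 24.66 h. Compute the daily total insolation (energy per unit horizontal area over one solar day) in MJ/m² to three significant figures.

11.6 MJ/m²

Solar declination: sin δ = sin ε · sin λ_s = sin 25.19° × sin 339.7° = -0.14766, so δ = -8.492°.
cos H₀ = −tan(+33.8°) tan(-8.492°) = 0.0999, H₀ = 1.4707 rad.
Bracket: H₀ sin φ sin δ + cos φ cos δ sin H₀ = 1.4707×0.55630×-0.14766 + 0.83098×0.98904×0.99499 = -0.120808 + 0.817755 = 0.696947.
Q̄ = (S₀/π) × [bracket] = (589/π) × 0.696947 = 130.67 W/m².
Daily total = Q̄ × 24.66 h × 3600 s/h = 130.67 × 24.66 × 3600 / 10⁶ = 11.60 MJ/m².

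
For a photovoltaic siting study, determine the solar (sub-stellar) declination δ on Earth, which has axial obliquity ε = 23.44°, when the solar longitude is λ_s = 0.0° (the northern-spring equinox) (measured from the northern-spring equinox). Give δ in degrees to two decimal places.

δ = +0.00°

sin δ = sin ε · sin λ_s = sin 23.44° × sin 0.0° = 0.000000.
δ = arcsin(0.000000) = +0.00°.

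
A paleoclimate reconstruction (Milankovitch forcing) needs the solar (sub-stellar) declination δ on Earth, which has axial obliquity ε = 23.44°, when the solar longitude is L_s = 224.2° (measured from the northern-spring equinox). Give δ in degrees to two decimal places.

sin δ = sin ε · sin L_s = sin 23.44° × sin 224.2° = -0.277324.
δ = arcsin(-0.277324) = -16.10°.

δ = -16.10°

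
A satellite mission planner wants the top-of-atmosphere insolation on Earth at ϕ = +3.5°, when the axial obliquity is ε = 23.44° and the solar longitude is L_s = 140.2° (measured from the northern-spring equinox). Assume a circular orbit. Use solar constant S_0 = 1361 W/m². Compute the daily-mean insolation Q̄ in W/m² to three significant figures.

Q̄ ≈ 429 W/m²

Solar declination: sin δ = sin ε · sin L_s = sin 23.44° × sin 140.2° = 0.25463, so δ = +14.752°.
cos h₀ = −tan(+3.5°) tan(+14.752°) = -0.0161, h₀ = 1.5869 rad.
Bracket: h₀ sin ϕ sin δ + cos ϕ cos δ sin h₀ = 1.5869×0.06105×0.25463 + 0.99813×0.96704×0.99987 = 0.024669 + 0.965106 = 0.989775.
Q̄ = (S_0/π) × [bracket] = (1361/π) × 0.989775 = 428.8 W/m².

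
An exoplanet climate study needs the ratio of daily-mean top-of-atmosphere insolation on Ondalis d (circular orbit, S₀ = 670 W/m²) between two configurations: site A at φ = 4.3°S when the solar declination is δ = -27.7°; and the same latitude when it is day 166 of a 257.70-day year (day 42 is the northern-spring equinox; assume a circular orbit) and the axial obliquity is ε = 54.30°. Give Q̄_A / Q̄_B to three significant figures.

Q̄_A / Q̄_B ≈ 0.956

— Configuration A (φ=-4.3°):
cos H₀ = −tan(-4.3°) tan(-27.700°) = -0.0395, H₀ = 1.6103 rad.
Bracket: H₀ sin φ sin δ + cos φ cos δ sin H₀ = 1.6103×-0.07498×-0.46484 + 0.99719×0.88539×0.99922 = 0.056125 + 0.882213 = 0.938338.
Q̄ = (S₀/π) × [bracket] = (670/π) × 0.938338 = 200.12 W/m².
— Configuration B (φ=-4.3°):
Solar longitude: λ_s = 360° × (166 − 42)/257.70 = 173.225°.
sin δ = sin 54.30° × sin 173.225° = 0.09581, so δ = +5.498°.
cos H₀ = −tan(-4.3°) tan(+5.498°) = 0.0072, H₀ = 1.5636 rad.
Bracket: H₀ sin φ sin δ + cos φ cos δ sin H₀ = 1.5636×-0.07498×0.09581 + 0.99719×0.99540×0.99997 = -0.011233 + 0.992573 = 0.981340.
Q̄ = (S₀/π) × [bracket] = (670/π) × 0.981340 = 209.29 W/m².
Ratio Q̄_A / Q̄_B = 200.12 / 209.29 = 0.9562.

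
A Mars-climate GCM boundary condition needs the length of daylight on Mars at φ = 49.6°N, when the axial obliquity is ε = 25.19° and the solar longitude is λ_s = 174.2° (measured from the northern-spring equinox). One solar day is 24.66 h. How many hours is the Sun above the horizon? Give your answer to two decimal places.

12.73 h

Solar declination: sin δ = sin ε · sin λ_s = sin 25.19° × sin 174.2° = 0.04301, so δ = +2.465°.
cos H₀ = −tan φ · tan δ = −tan(+49.6°) × tan(+2.465°) = -0.0506, so H₀ = 1.6214 rad = 92.90°.
Daylight = 2H₀/(2π) × 24.66 h = (1.6214/π) × 24.66 = 12.73 h.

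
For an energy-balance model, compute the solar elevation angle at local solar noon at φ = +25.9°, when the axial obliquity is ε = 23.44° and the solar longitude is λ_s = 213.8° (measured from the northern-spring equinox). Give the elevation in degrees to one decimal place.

Solar declination: sin δ = sin ε · sin λ_s = sin 23.44° × sin 213.8° = -0.22129, so δ = -12.785°.
At local noon the hour angle is zero, so the zenith angle equals |φ − δ| = |+25.9° − (-12.785°)| = 38.685°.
Elevation = 90° − 38.685° = 51.3°.

51.3°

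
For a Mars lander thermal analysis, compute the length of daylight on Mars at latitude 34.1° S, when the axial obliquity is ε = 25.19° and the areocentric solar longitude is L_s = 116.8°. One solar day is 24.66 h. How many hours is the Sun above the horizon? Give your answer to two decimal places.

10.12 h

sin δ = sin 25.19° × sin 116.8° = 0.37990, so δ = +22.328°.
cos h₀ = −tan ϕ · tan δ = −tan(-34.1°) × tan(+22.328°) = 0.2781, so h₀ = 1.2890 rad = 73.86°.
Daylight = 2h₀/(2π) × 24.66 h = (1.2890/π) × 24.66 = 10.12 h.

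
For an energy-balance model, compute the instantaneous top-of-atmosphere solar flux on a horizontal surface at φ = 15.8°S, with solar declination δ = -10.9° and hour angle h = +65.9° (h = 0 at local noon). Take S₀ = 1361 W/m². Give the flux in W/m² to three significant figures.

cos θ_z = sin φ sin δ + cos φ cos δ cos h = 0.051487 + 0.385814 = 0.437301.
Flux = S₀ · cos θ_z = 1361 × 0.437301 = 595.2 W/m².

595 W/m²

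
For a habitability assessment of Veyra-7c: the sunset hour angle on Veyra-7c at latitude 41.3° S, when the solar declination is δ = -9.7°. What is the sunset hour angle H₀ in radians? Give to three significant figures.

H₀ = 1.72 rad

cos H₀ = −tan φ · tan δ = −tan(-41.3°) × tan(-9.700°) = -0.1502, so H₀ = 1.7215 rad = 98.64°.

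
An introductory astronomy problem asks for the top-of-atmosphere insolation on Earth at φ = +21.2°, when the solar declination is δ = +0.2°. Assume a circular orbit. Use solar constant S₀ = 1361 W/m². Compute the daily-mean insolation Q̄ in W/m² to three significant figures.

Q̄ ≈ 405 W/m²

cos H₀ = −tan(+21.2°) tan(+0.200°) = -0.0014, H₀ = 1.5722 rad.
Bracket: H₀ sin φ sin δ + cos φ cos δ sin H₀ = 1.5722×0.36162×0.00349 + 0.93232×0.99999×1.00000 = 0.001984 + 0.932311 = 0.934295.
Q̄ = (S₀/π) × [bracket] = (1361/π) × 0.934295 = 404.8 W/m².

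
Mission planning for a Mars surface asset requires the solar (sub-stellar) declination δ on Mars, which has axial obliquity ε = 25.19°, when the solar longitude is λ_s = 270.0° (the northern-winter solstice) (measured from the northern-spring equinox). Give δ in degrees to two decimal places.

sin δ = sin ε · sin λ_s = sin 25.19° × sin 270.0° = -0.425621.
δ = arcsin(-0.425621) = -25.19°.

δ = -25.19°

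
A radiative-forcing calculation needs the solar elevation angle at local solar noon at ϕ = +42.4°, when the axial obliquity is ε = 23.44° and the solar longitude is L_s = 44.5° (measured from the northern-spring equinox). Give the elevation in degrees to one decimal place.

Solar declination: sin δ = sin ε · sin L_s = sin 23.44° × sin 44.5° = 0.27881, so δ = +16.189°.
At local noon the hour angle is zero, so the zenith angle equals |ϕ − δ| = |+42.4° − (+16.189°)| = 26.211°.
Elevation = 90° − 26.211° = 63.8°.

63.8°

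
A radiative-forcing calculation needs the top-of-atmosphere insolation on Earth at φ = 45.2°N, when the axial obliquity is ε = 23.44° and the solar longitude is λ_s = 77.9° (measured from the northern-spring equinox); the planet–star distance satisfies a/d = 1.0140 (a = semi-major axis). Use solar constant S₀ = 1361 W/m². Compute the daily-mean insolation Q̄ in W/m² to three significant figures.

Solar declination: sin δ = sin ε · sin λ_s = sin 23.44° × sin 77.9° = 0.38895, so δ = +22.889°.
cos H₀ = −tan(+45.2°) tan(+22.889°) = -0.4252, H₀ = 2.0099 rad.
Bracket: H₀ sin φ sin δ + cos φ cos δ sin H₀ = 2.0099×0.70957×0.38895 + 0.70463×0.92126×0.90512 = 0.554707 + 0.587556 = 1.142263.
Inverse-square distance factor (a/d)² = 1.0140² = 1.028196.
Q̄ = (S₀/π) × 1.028196 × [bracket] = (1361/π) × 1.028196 × 1.142263 = 508.8 W/m².

Q̄ ≈ 509 W/m²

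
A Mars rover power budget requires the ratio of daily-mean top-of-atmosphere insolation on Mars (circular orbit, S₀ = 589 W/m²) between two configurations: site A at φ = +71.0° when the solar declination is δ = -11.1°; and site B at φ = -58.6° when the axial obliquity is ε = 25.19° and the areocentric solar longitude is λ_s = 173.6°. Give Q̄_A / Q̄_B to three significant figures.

Q̄_A / Q̄_B ≈ 0.190

— Configuration A (φ=+71.0°):
cos H₀ = −tan(+71.0°) tan(-11.100°) = 0.5698, H₀ = 0.9646 rad.
Bracket: H₀ sin φ sin δ + cos φ cos δ sin H₀ = 0.9646×0.94552×-0.19252 + 0.32557×0.98129×0.82179 = -0.175588 + 0.262544 = 0.086956.
Q̄ = (S₀/π) × [bracket] = (589/π) × 0.086956 = 16.303 W/m².
— Configuration B (φ=-58.6°):
sin δ = sin 25.19° × sin 173.6° = 0.04744, so δ = +2.719°.
cos H₀ = −tan(-58.6°) tan(+2.719°) = 0.0778, H₀ = 1.4929 rad.
Bracket: H₀ sin φ sin δ + cos φ cos δ sin H₀ = 1.4929×-0.85355×0.04744 + 0.52101×0.99887×0.99697 = -0.060451 + 0.518844 = 0.458393.
Q̄ = (S₀/π) × [bracket] = (589/π) × 0.458393 = 85.942 W/m².
Ratio Q̄_A / Q̄_B = 16.303 / 85.942 = 0.1897.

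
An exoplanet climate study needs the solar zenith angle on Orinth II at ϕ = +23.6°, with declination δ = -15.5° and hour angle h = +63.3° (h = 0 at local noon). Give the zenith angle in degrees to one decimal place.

cos θ_z = sin ϕ sin δ + cos ϕ cos δ cos h = -0.106989 + 0.396764 = 0.289775.
θ_z = arccos(0.289775) = 73.2°.

θ_z = 73.2°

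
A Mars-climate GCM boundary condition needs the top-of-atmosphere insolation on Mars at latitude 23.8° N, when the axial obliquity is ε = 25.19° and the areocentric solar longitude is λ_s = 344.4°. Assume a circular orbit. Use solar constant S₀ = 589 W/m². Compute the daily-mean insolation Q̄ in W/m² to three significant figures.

sin δ = sin 25.19° × sin 344.4° = -0.11446, so δ = -6.572°.
cos H₀ = −tan(+23.8°) tan(-6.572°) = 0.0508, H₀ = 1.5200 rad.
Bracket: H₀ sin φ sin δ + cos φ cos δ sin H₀ = 1.5200×0.40355×-0.11446 + 0.91496×0.99343×0.99871 = -0.070209 + 0.907776 = 0.837567.
Q̄ = (S₀/π) × [bracket] = (589/π) × 0.837567 = 157.0 W/m².

Q̄ ≈ 157 W/m²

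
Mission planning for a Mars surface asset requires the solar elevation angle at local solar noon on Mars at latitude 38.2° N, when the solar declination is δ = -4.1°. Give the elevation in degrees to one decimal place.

At local noon the hour angle is zero, so the zenith angle equals |ϕ − δ| = |+38.2° − (-4.100°)| = 42.300°.
Elevation = 90° − 42.300° = 47.7°.

47.7°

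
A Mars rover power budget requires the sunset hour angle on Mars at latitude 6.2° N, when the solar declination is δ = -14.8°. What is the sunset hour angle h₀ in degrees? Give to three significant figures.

h₀ = 88.4°

cos h₀ = −tan ϕ · tan δ = −tan(+6.2°) × tan(-14.800°) = 0.0287, so h₀ = 1.5421 rad = 88.36°.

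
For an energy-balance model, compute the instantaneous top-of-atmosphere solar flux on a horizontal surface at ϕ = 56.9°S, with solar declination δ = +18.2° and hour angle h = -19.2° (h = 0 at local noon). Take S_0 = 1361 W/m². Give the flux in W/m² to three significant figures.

311 W/m²

cos θ_z = sin ϕ sin δ + cos ϕ cos δ cos h = -0.261649 + 0.489925 = 0.228276.
Flux = S_0 · cos θ_z = 1361 × 0.228276 = 310.7 W/m².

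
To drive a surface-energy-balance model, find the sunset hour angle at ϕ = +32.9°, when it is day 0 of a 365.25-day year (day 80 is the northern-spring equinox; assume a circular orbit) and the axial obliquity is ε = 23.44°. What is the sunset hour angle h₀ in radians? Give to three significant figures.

Solar longitude: L_s = 360° × (0 − 80)/365.25 = -78.850°, i.e. -78.850° + 360° = 281.150°.
sin δ = sin 23.44° × sin 281.150° = -0.39028, so δ = -22.972°.
cos h₀ = −tan ϕ · tan δ = −tan(+32.9°) × tan(-22.972°) = 0.2742, so h₀ = 1.2930 rad = 74.08°.

h₀ = 1.29 rad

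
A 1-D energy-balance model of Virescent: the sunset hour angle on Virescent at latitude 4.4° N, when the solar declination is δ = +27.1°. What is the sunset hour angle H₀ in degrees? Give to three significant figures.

cos H₀ = −tan φ · tan δ = −tan(+4.4°) × tan(+27.100°) = -0.0394, so H₀ = 1.6102 rad = 92.26°.

H₀ = 92.3°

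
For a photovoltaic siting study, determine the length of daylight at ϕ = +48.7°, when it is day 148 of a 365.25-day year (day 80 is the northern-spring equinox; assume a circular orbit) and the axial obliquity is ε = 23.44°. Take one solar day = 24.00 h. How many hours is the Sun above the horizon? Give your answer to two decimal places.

15.55 h

Solar longitude: L_s = 360° × (148 − 80)/365.25 = 67.023°.
sin δ = sin 23.44° × sin 67.023° = 0.36623, so δ = +21.483°.
cos h₀ = −tan ϕ · tan δ = −tan(+48.7°) × tan(+21.483°) = -0.4480, so h₀ = 2.0353 rad = 116.61°.
Daylight = 2h₀/(2π) × 24.00 h = (2.0353/π) × 24.00 = 15.55 h.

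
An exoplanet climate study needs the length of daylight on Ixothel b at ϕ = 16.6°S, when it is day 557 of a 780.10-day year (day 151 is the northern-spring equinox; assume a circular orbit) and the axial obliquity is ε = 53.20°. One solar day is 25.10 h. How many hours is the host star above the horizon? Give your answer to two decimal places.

12.80 h

Solar longitude: L_s = 360° × (557 − 151)/780.10 = 187.361°.
sin δ = sin 53.20° × sin 187.361° = -0.10258, so δ = -5.888°.
cos h₀ = −tan ϕ · tan δ = −tan(-16.6°) × tan(-5.888°) = -0.0307, so h₀ = 1.6015 rad = 91.76°.
Daylight = 2h₀/(2π) × 25.10 h = (1.6015/π) × 25.10 = 12.80 h.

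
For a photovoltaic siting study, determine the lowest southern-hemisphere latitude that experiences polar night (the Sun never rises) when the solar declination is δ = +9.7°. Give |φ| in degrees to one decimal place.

|φ| = 80.3°

Polar night requires cos H₀ = −tan φ tan δ ≥ 1, i.e. tan φ tan δ ≤ −1.
The boundary is |tan φ| · |tan δ| = 1, so |φ| = 90° − |δ| = 90° − 9.7° = 80.3° in the southern hemisphere.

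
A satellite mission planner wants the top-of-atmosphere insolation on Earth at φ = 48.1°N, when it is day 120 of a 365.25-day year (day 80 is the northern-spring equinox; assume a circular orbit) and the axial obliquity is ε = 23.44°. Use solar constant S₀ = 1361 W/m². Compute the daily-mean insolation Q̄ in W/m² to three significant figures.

Solar longitude: λ_s = 360° × (120 − 80)/365.25 = 39.425°.
sin δ = sin 23.44° × sin 39.425° = 0.25262, so δ = +14.633°.
cos H₀ = −tan(+48.1°) tan(+14.633°) = -0.2910, H₀ = 1.8661 rad.
Bracket: H₀ sin φ sin δ + cos φ cos δ sin H₀ = 1.8661×0.74431×0.25262 + 0.66783×0.96756×0.95673 = 0.350878 + 0.618206 = 0.969084.
Q̄ = (S₀/π) × [bracket] = (1361/π) × 0.969084 = 419.8 W/m².

Q̄ ≈ 420 W/m²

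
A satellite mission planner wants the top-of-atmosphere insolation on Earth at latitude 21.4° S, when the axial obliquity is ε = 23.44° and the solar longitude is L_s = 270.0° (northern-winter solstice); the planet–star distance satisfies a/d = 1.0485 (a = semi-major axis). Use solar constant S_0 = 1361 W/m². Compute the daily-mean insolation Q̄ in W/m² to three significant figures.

Solar declination: sin δ = sin ε · sin L_s = sin 23.44° × sin 270.0° = -0.39779, so δ = -23.440°.
cos h₀ = −tan(-21.4°) tan(-23.440°) = -0.1699, h₀ = 1.7415 rad.
Bracket: h₀ sin ϕ sin δ + cos ϕ cos δ sin h₀ = 1.7415×-0.36488×-0.39779 + 0.93106×0.91748×0.98546 = 0.252771 + 0.841808 = 1.094579.
Inverse-square distance factor (a/d)² = 1.0485² = 1.099352.
Q̄ = (S_0/π) × 1.099352 × [bracket] = (1361/π) × 1.099352 × 1.094579 = 521.3 W/m².

Q̄ ≈ 521 W/m²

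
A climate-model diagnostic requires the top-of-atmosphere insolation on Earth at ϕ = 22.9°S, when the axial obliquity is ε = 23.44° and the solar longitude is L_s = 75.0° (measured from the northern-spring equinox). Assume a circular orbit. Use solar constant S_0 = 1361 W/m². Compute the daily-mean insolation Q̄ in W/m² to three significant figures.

Solar declination: sin δ = sin ε · sin L_s = sin 23.44° × sin 75.0° = 0.38423, so δ = +22.596°.
cos h₀ = −tan(-22.9°) tan(+22.596°) = 0.1758, h₀ = 1.3941 rad.
Bracket: h₀ sin ϕ sin δ + cos ϕ cos δ sin h₀ = 1.3941×-0.38912×0.38423 + 0.92119×0.92324×0.98443 = -0.208434 + 0.837237 = 0.628803.
Q̄ = (S_0/π) × [bracket] = (1361/π) × 0.628803 = 272.4 W/m².

Q̄ ≈ 272 W/m²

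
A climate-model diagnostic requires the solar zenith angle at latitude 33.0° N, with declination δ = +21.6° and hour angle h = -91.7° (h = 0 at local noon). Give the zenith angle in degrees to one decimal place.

θ_z = 79.8°

cos θ_z = sin ϕ sin δ + cos ϕ cos δ cos h = 0.200495 + -0.023133 = 0.177362.
θ_z = arccos(0.177362) = 79.8°.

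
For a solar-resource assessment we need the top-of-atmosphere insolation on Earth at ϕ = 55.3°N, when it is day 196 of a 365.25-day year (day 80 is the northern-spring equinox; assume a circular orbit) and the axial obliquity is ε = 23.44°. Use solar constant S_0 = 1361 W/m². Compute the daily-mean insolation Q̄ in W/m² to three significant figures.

Solar longitude: L_s = 360° × (196 − 80)/365.25 = 114.333°.
sin δ = sin 23.44° × sin 114.333° = 0.36245, so δ = +21.251°.
cos h₀ = −tan(+55.3°) tan(+21.251°) = -0.5616, h₀ = 2.1672 rad.
Bracket: h₀ sin ϕ sin δ + cos ϕ cos δ sin h₀ = 2.1672×0.82214×0.36245 + 0.56928×0.93200×0.82738 = 0.645792 + 0.438982 = 1.084774.
Q̄ = (S_0/π) × [bracket] = (1361/π) × 1.084774 = 469.9 W/m².

Q̄ ≈ 470 W/m²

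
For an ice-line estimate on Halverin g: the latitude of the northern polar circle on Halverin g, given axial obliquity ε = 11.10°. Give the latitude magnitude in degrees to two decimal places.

78.90°

The polar circle is the lowest latitude that experiences at least one full rotation of continuous daylight at the northern-summer solstice; it lies at |φ| = 90° − ε = 90° − 11.10° = 78.90°.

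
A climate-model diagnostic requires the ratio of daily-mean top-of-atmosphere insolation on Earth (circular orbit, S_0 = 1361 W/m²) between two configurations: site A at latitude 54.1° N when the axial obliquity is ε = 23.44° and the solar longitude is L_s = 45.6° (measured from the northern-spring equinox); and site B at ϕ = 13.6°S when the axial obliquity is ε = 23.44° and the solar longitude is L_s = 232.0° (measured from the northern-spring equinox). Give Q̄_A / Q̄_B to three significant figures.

Q̄_A / Q̄_B ≈ 0.933

— Configuration A (ϕ=+54.1°):
Solar declination: sin δ = sin ε · sin L_s = sin 23.44° × sin 45.6° = 0.28421, so δ = +16.512°.
cos h₀ = −tan(+54.1°) tan(+16.512°) = -0.4095, h₀ = 1.9927 rad.
Bracket: h₀ sin ϕ sin δ + cos ϕ cos δ sin h₀ = 1.9927×0.81004×0.28421 + 0.58637×0.95876×0.91231 = 0.458762 + 0.512890 = 0.971652.
Q̄ = (S_0/π) × [bracket] = (1361/π) × 0.971652 = 420.94 W/m².
— Configuration B (ϕ=-13.6°):
Solar declination: sin δ = sin ε · sin L_s = sin 23.44° × sin 232.0° = -0.31346, so δ = -18.268°.
cos h₀ = −tan(-13.6°) tan(-18.268°) = -0.0799, h₀ = 1.6507 rad.
Bracket: h₀ sin ϕ sin δ + cos ϕ cos δ sin h₀ = 1.6507×-0.23514×-0.31346 + 0.97196×0.94960×0.99681 = 0.121668 + 0.920029 = 1.041697.
Q̄ = (S_0/π) × [bracket] = (1361/π) × 1.041697 = 451.28 W/m².
Ratio Q̄_A / Q̄_B = 420.94 / 451.28 = 0.9328.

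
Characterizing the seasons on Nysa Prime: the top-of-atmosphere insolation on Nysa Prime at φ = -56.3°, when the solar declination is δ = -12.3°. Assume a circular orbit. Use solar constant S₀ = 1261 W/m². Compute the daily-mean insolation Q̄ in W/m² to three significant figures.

cos H₀ = −tan(-56.3°) tan(-12.300°) = -0.3269, H₀ = 1.9038 rad.
Bracket: H₀ sin φ sin δ + cos φ cos δ sin H₀ = 1.9038×-0.83195×-0.21303 + 0.55484×0.97705×0.94505 = 0.337411 + 0.512318 = 0.849729.
Q̄ = (S₀/π) × [bracket] = (1261/π) × 0.849729 = 341.1 W/m².

Q̄ ≈ 341 W/m²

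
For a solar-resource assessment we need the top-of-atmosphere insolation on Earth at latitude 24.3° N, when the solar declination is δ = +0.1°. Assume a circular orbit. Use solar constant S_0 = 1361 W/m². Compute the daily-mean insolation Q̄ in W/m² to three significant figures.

Q̄ ≈ 395 W/m²

cos h₀ = −tan(+24.3°) tan(+0.100°) = -0.0008, h₀ = 1.5716 rad.
Bracket: h₀ sin ϕ sin δ + cos ϕ cos δ sin h₀ = 1.5716×0.41151×0.00175 + 0.91140×1.00000×1.00000 = 0.001132 + 0.911400 = 0.912532.
Q̄ = (S_0/π) × [bracket] = (1361/π) × 0.912532 = 395.3 W/m².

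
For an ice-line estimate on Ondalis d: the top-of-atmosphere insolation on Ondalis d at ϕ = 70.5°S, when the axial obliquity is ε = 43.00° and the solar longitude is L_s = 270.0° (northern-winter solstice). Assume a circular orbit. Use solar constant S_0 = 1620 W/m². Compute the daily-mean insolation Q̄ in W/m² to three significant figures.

Q̄ ≈ 1.04e+03 W/m²

Solar declination: sin δ = sin ε · sin L_s = sin 43.00° × sin 270.0° = -0.68200, so δ = -43.000°.
cos h₀ = −tan(-70.5°) tan(-43.000°) = -2.6333 ≤ −1 ⇒ polar day, h₀ = π.
Bracket: h₀ sin ϕ sin δ + cos ϕ cos δ sin h₀ = 3.1416×-0.94264×-0.68200 + 0.33381×0.73135×0.00000 = 2.019673 + 0.000000 = 2.019673.
Q̄ = (S_0/π) × [bracket] = (1620/π) × 2.019673 = 1041 W/m².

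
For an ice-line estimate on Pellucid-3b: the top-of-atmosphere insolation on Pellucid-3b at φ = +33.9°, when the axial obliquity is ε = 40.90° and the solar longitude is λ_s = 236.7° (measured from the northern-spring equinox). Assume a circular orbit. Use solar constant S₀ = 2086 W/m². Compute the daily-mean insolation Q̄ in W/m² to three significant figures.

Q̄ ≈ 188 W/m²

Solar declination: sin δ = sin ε · sin λ_s = sin 40.90° × sin 236.7° = -0.54724, so δ = -33.178°.
cos H₀ = −tan(+33.9°) tan(-33.178°) = 0.4394, H₀ = 1.1159 rad.
Bracket: H₀ sin φ sin δ + cos φ cos δ sin H₀ = 1.1159×0.55775×-0.54724 + 0.83001×0.83698×0.89831 = -0.340598 + 0.624058 = 0.283460.
Q̄ = (S₀/π) × [bracket] = (2086/π) × 0.283460 = 188.2 W/m².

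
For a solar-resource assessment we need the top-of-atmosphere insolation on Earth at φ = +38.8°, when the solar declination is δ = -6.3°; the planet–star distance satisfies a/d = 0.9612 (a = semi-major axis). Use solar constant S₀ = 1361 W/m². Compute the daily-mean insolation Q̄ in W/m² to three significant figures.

cos H₀ = −tan(+38.8°) tan(-6.300°) = 0.0888, H₀ = 1.4819 rad.
Bracket: H₀ sin φ sin δ + cos φ cos δ sin H₀ = 1.4819×0.62660×-0.10973 + 0.77934×0.99396×0.99605 = -0.101891 + 0.771573 = 0.669682.
Inverse-square distance factor (a/d)² = 0.9612² = 0.923905.
Q̄ = (S₀/π) × 0.923905 × [bracket] = (1361/π) × 0.923905 × 0.669682 = 268.0 W/m².

Q̄ ≈ 268 W/m²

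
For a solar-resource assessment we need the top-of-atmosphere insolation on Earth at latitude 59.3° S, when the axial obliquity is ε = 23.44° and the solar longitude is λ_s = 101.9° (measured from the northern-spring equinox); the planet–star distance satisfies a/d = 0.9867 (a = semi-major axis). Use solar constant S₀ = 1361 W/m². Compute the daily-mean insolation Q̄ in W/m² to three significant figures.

Q̄ ≈ 29.4 W/m²

Solar declination: sin δ = sin ε · sin λ_s = sin 23.44° × sin 101.9° = 0.38924, so δ = +22.907°.
cos H₀ = −tan(-59.3°) tan(+22.907°) = 0.7117, H₀ = 0.7789 rad.
Bracket: H₀ sin φ sin δ + cos φ cos δ sin H₀ = 0.7789×-0.85985×0.38924 + 0.51054×0.92114×0.70250 = -0.260688 + 0.330371 = 0.069683.
Inverse-square distance factor (a/d)² = 0.9867² = 0.973577.
Q̄ = (S₀/π) × 0.973577 × [bracket] = (1361/π) × 0.973577 × 0.069683 = 29.39 W/m².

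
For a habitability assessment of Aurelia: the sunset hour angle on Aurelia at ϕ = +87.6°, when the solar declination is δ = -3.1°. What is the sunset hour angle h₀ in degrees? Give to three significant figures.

h₀ = 0.00°

cos h₀ = −tan ϕ · tan δ = 1.2922 ≥ 1, so the host star never rises (polar night) and h₀ = 0.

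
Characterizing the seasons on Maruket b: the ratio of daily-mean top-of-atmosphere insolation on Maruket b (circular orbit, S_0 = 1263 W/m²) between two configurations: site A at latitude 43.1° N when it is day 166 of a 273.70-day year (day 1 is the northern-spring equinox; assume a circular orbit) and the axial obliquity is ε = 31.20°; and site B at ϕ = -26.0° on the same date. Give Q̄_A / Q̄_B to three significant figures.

— Configuration A (ϕ=+43.1°):
Solar longitude: L_s = 360° × (166 − 1)/273.70 = 217.026°.
sin δ = sin 31.20° × sin 217.026° = -0.31194, so δ = -18.176°.
cos h₀ = −tan(+43.1°) tan(-18.176°) = 0.3072, h₀ = 1.2585 rad.
Bracket: h₀ sin ϕ sin δ + cos ϕ cos δ sin h₀ = 1.2585×0.68327×-0.31194 + 0.73016×0.95010×0.95163 = -0.268236 + 0.660170 = 0.391934.
Q̄ = (S_0/π) × [bracket] = (1263/π) × 0.391934 = 157.57 W/m².
— Configuration B (ϕ=-26.0°):
cos h₀ = −tan(-26.0°) tan(-18.176°) = -0.1601, h₀ = 1.7316 rad.
Bracket: h₀ sin ϕ sin δ + cos ϕ cos δ sin h₀ = 1.7316×-0.43837×-0.31194 + 0.89879×0.95010×0.98709 = 0.236788 + 0.842916 = 1.079704.
Q̄ = (S_0/π) × [bracket] = (1263/π) × 1.079704 = 434.07 W/m².
Ratio Q̄_A / Q̄_B = 157.57 / 434.07 = 0.3630.

Q̄_A / Q̄_B ≈ 0.363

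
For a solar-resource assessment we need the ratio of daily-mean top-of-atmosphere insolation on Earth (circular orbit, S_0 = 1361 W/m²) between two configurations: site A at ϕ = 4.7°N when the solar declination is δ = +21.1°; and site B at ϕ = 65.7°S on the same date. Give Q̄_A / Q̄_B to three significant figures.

Q̄_A / Q̄_B ≈ 48.3

— Configuration A (ϕ=+4.7°):
cos h₀ = −tan(+4.7°) tan(+21.100°) = -0.0317, h₀ = 1.6025 rad.
Bracket: h₀ sin ϕ sin δ + cos ϕ cos δ sin h₀ = 1.6025×0.08194×0.36000 + 0.99664×0.93295×0.99950 = 0.047271 + 0.929350 = 0.976621.
Q̄ = (S_0/π) × [bracket] = (1361/π) × 0.976621 = 423.09 W/m².
— Configuration B (ϕ=-65.7°):
cos h₀ = −tan(-65.7°) tan(+21.100°) = 0.8546, h₀ = 0.5460 rad.
Bracket: h₀ sin ϕ sin δ + cos ϕ cos δ sin h₀ = 0.5460×-0.91140×0.36000 + 0.41151×0.93295×0.51928 = -0.179145 + 0.199361 = 0.020216.
Q̄ = (S_0/π) × [bracket] = (1361/π) × 0.020216 = 8.7580 W/m².
Ratio Q̄_A / Q̄_B = 423.09 / 8.7580 = 48.31.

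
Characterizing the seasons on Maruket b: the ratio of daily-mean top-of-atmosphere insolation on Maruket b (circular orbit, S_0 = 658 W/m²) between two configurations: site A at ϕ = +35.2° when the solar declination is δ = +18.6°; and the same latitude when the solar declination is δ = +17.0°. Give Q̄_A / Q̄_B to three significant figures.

Q̄_A / Q̄_B ≈ 1.02

— Configuration A (ϕ=+35.2°):
cos h₀ = −tan(+35.2°) tan(+18.600°) = -0.2374, h₀ = 1.8105 rad.
Bracket: h₀ sin ϕ sin δ + cos ϕ cos δ sin h₀ = 1.8105×0.57643×0.31896 + 0.81714×0.94777×0.97141 = 0.332875 + 0.752319 = 1.085194.
Q̄ = (S_0/π) × [bracket] = (658/π) × 1.085194 = 227.29 W/m².
— Configuration B (ϕ=+35.2°):
cos h₀ = −tan(+35.2°) tan(+17.000°) = -0.2157, h₀ = 1.7882 rad.
Bracket: h₀ sin ϕ sin δ + cos ϕ cos δ sin h₀ = 1.7882×0.57643×0.29237 + 0.81714×0.95630×0.97647 = 0.301367 + 0.763044 = 1.064411.
Q̄ = (S_0/π) × [bracket] = (658/π) × 1.064411 = 222.94 W/m².
Ratio Q̄_A / Q̄_B = 227.29 / 222.94 = 1.020.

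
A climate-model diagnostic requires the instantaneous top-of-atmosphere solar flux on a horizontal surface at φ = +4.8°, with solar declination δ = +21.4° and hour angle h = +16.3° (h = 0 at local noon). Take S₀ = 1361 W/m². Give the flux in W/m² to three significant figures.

cos θ_z = sin φ sin δ + cos φ cos δ cos h = 0.030532 + 0.890498 = 0.921030.
Flux = S₀ · cos θ_z = 1361 × 0.921030 = 1254 W/m².

1.25e+03 W/m²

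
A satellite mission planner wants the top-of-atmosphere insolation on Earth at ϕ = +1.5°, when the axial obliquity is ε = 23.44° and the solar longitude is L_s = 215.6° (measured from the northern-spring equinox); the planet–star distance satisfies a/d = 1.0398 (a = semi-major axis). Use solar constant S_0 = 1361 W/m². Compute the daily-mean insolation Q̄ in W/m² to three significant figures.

Solar declination: sin δ = sin ε · sin L_s = sin 23.44° × sin 215.6° = -0.23156, so δ = -13.389°.
cos h₀ = −tan(+1.5°) tan(-13.389°) = 0.0062, h₀ = 1.5646 rad.
Bracket: h₀ sin ϕ sin δ + cos ϕ cos δ sin h₀ = 1.5646×0.02618×-0.23156 + 0.99966×0.97282×0.99998 = -0.009485 + 0.972470 = 0.962985.
Inverse-square distance factor (a/d)² = 1.0398² = 1.081184.
Q̄ = (S_0/π) × 1.081184 × [bracket] = (1361/π) × 1.081184 × 0.962985 = 451.1 W/m².

Q̄ ≈ 451 W/m²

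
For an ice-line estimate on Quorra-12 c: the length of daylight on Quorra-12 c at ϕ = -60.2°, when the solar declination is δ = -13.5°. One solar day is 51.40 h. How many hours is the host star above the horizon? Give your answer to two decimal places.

32.78 h

cos h₀ = −tan ϕ · tan δ = −tan(-60.2°) × tan(-13.500°) = -0.4192, so h₀ = 2.0034 rad = 114.78°.
Daylight = 2h₀/(2π) × 51.40 h = (2.0034/π) × 51.40 = 32.78 h.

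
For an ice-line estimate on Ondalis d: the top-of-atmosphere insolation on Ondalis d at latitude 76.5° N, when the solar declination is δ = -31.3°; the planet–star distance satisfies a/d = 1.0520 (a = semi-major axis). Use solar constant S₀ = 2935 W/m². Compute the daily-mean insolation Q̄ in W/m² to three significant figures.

Q̄ ≈ 0.00 W/m²

cos H₀ = −tan(+76.5°) tan(-31.300°) = 2.5325 ≥ 1 ⇒ polar night, H₀ = 0 and Q̄ = 0.
Inverse-square distance factor (a/d)² = 1.0520² = 1.106704.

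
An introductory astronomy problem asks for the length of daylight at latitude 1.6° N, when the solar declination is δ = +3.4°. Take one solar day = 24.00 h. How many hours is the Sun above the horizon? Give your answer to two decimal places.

12.01 h

cos H₀ = −tan φ · tan δ = −tan(+1.6°) × tan(+3.400°) = -0.0017, so H₀ = 1.5725 rad = 90.10°.
Daylight = 2H₀/(2π) × 24.00 h = (1.5725/π) × 24.00 = 12.01 h.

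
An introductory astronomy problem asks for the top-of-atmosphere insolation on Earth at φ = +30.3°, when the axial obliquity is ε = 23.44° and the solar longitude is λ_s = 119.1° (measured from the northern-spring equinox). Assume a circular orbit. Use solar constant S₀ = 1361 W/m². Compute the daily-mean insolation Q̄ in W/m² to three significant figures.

Q̄ ≈ 478 W/m²

Solar declination: sin δ = sin ε · sin λ_s = sin 23.44° × sin 119.1° = 0.34758, so δ = +20.339°.
cos H₀ = −tan(+30.3°) tan(+20.339°) = -0.2166, H₀ = 1.7891 rad.
Bracket: H₀ sin φ sin δ + cos φ cos δ sin H₀ = 1.7891×0.50453×0.34758 + 0.86340×0.93765×0.97626 = 0.313745 + 0.790348 = 1.104093.
Q̄ = (S₀/π) × [bracket] = (1361/π) × 1.104093 = 478.3 W/m².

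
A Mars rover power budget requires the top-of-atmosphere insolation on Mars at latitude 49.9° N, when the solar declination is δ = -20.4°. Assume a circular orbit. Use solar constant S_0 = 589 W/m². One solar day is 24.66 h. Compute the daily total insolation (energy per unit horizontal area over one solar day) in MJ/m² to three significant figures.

4.07 MJ/m²

cos h₀ = −tan(+49.9°) tan(-20.400°) = 0.4416, h₀ = 1.1134 rad.
Bracket: h₀ sin ϕ sin δ + cos ϕ cos δ sin h₀ = 1.1134×0.76492×-0.34857 + 0.64412×0.93728×0.89719 = -0.296864 + 0.541652 = 0.244788.
Q̄ = (S_0/π) × [bracket] = (589/π) × 0.244788 = 45.894 W/m².
Daily total = Q̄ × 24.66 h × 3600 s/h = 45.894 × 24.66 × 3600 / 10⁶ = 4.074 MJ/m².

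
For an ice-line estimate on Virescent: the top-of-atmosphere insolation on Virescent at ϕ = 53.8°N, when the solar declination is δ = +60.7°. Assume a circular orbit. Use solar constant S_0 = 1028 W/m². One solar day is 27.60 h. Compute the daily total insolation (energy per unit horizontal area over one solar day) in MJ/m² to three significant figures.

71.9 MJ/m²

cos h₀ = −tan(+53.8°) tan(+60.700°) = -2.4348 ≤ −1 ⇒ polar day, h₀ = π.
Bracket: h₀ sin ϕ sin δ + cos ϕ cos δ sin h₀ = 3.1416×0.80696×0.87207 + 0.59061×0.48938×0.00000 = 2.210824 + 0.000000 = 2.210824.
Q̄ = (S_0/π) × [bracket] = (1028/π) × 2.210824 = 723.43 W/m².
Daily total = Q̄ × 27.60 h × 3600 s/h = 723.43 × 27.60 × 3600 / 10⁶ = 71.88 MJ/m².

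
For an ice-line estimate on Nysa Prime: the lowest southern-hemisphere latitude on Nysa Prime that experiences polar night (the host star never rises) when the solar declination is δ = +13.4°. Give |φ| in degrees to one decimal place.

Polar night requires cos H₀ = −tan φ tan δ ≥ 1, i.e. tan φ tan δ ≤ −1.
The boundary is |tan φ| · |tan δ| = 1, so |φ| = 90° − |δ| = 90° − 13.4° = 76.6° in the southern hemisphere.

|φ| = 76.6°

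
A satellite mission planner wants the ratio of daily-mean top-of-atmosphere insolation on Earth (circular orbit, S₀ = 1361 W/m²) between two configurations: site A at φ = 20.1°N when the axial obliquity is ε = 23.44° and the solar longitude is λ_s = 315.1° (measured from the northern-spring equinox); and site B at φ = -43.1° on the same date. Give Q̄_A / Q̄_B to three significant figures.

— Configuration A (φ=+20.1°):
Solar declination: sin δ = sin ε · sin λ_s = sin 23.44° × sin 315.1° = -0.28079, so δ = -16.307°.
cos H₀ = −tan(+20.1°) tan(-16.307°) = 0.1071, H₀ = 1.4635 rad.
Bracket: H₀ sin φ sin δ + cos φ cos δ sin H₀ = 1.4635×0.34366×-0.28079 + 0.93909×0.95977×0.99425 = -0.141222 + 0.896128 = 0.754906.
Q̄ = (S₀/π) × [bracket] = (1361/π) × 0.754906 = 327.04 W/m².
— Configuration B (φ=-43.1°):
cos H₀ = −tan(-43.1°) tan(-16.307°) = -0.2738, H₀ = 1.8481 rad.
Bracket: H₀ sin φ sin δ + cos φ cos δ sin H₀ = 1.8481×-0.68327×-0.28079 + 0.73016×0.95977×0.96180 = 0.354568 + 0.674016 = 1.028584.
Q̄ = (S₀/π) × [bracket] = (1361/π) × 1.028584 = 445.60 W/m².
Ratio Q̄_A / Q̄_B = 327.04 / 445.60 = 0.7339.

Q̄_A / Q̄_B ≈ 0.734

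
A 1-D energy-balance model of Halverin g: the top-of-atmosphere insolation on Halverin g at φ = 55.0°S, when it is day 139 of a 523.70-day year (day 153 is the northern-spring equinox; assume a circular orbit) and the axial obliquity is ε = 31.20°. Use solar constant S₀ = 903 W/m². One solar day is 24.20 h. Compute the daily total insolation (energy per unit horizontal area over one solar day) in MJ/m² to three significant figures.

Solar longitude: λ_s = 360° × (139 − 153)/523.70 = -9.624°, i.e. -9.624° + 360° = 350.376°.
sin δ = sin 31.20° × sin 350.376° = -0.08660, so δ = -4.968°.
cos H₀ = −tan(-55.0°) tan(-4.968°) = -0.1241, H₀ = 1.6953 rad.
Bracket: H₀ sin φ sin δ + cos φ cos δ sin H₀ = 1.6953×-0.81915×-0.08660 + 0.57358×0.99624×0.99226 = 0.120262 + 0.567001 = 0.687263.
Q̄ = (S₀/π) × [bracket] = (903/π) × 0.687263 = 197.54 W/m².
Daily total = Q̄ × 24.20 h × 3600 s/h = 197.54 × 24.20 × 3600 / 10⁶ = 17.21 MJ/m².

17.2 MJ/m²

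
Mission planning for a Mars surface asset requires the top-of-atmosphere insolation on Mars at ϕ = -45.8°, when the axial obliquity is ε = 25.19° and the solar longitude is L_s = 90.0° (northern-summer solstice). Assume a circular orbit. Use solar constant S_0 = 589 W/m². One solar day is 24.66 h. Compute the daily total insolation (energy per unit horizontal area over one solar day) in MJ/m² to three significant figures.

3.78 MJ/m²

Solar declination: sin δ = sin ε · sin L_s = sin 25.19° × sin 90.0° = 0.42562, so δ = +25.190°.
cos h₀ = −tan(-45.8°) tan(+25.190°) = 0.4837, h₀ = 1.0660 rad.
Bracket: h₀ sin ϕ sin δ + cos ϕ cos δ sin h₀ = 1.0660×-0.71691×0.42562 + 0.69717×0.90490×0.87525 = -0.325270 + 0.552168 = 0.226898.
Q̄ = (S_0/π) × [bracket] = (589/π) × 0.226898 = 42.540 W/m².
Daily total = Q̄ × 24.66 h × 3600 s/h = 42.540 × 24.66 × 3600 / 10⁶ = 3.777 MJ/m².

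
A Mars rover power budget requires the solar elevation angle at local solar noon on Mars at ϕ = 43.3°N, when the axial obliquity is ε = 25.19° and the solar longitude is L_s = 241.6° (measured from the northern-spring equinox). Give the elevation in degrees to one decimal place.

Solar declination: sin δ = sin ε · sin L_s = sin 25.19° × sin 241.6° = -0.37440, so δ = -21.987°.
At local noon the hour angle is zero, so the zenith angle equals |ϕ − δ| = |+43.3° − (-21.987°)| = 65.287°.
Elevation = 90° − 65.287° = 24.7°.

24.7°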